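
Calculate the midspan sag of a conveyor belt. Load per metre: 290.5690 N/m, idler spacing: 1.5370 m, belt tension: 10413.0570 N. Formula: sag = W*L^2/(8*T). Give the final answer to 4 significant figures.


sag = 290.5690 * 1.5370^2 / (8 * 10413.0570)
sag = 0.008240 m


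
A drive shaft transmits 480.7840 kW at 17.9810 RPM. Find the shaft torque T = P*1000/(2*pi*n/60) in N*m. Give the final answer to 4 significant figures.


omega = 2*pi*17.9810/60 = 1.88297 rad/s
T = 480.7840*1000 / 1.88297
T = 255300 N*m


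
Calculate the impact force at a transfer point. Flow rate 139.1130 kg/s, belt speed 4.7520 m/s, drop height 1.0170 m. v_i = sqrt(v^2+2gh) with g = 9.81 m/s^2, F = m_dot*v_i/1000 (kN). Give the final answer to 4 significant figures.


v_i = sqrt(4.7520^2 + 2*9.81*1.0170) = 6.52189 m/s
F = 139.1130 * 6.52189 / 1000
F = 0.9073 kN


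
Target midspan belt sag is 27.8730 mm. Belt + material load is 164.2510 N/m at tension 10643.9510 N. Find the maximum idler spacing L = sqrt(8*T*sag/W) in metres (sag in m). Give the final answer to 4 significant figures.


sag = 27.8730/1000 = 0.027873 m
L = sqrt(8 * 10643.9510 * 0.027873 / 164.2510)
L = 3.801 m


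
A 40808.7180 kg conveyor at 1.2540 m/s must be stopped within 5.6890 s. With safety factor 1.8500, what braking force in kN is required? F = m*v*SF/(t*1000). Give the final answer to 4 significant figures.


F = 40808.7180 * 1.2540 / 5.6890 * 1.8500 / 1000
F = 16.64 kN


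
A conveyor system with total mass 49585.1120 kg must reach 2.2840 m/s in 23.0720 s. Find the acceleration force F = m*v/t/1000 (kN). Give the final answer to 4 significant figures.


F = 49585.1120 * 2.2840 / 23.0720 / 1000
F = 4.909 kN


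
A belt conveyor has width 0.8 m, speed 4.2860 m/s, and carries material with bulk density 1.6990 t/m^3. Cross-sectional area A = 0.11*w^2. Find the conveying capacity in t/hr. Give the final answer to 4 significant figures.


A = 0.11 * 0.8^2 = 0.0704 m^2
C = 0.0704 * 4.2860 * 1.6990 * 3600
C = 1846 t/hr


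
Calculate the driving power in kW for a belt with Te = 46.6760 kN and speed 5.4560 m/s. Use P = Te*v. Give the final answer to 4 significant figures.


P = Te * v = 46.6760 * 5.4560
P = 254.7 kW


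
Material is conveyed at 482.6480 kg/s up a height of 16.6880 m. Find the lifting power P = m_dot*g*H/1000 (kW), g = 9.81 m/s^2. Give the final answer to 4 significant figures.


P = 482.6480 * 9.81 * 16.6880 / 1000
P = 79.01 kW


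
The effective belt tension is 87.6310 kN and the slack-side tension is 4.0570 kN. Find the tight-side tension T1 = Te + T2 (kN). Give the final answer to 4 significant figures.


T1 = Te + T2 = 87.6310 + 4.0570
T1 = 91.69 kN


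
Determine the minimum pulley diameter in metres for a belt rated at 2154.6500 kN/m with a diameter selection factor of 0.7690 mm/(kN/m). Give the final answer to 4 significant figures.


D = 2154.6500 * 0.7690 / 1000
D = 1.657 m


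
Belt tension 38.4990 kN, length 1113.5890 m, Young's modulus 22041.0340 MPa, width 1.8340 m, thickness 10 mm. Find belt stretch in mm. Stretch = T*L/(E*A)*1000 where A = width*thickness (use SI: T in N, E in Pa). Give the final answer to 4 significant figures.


A = 1.8340 * 0.01 = 0.01834 m^2
Stretch = 38.4990*1000 * 1113.5890 / (22041.0340e6 * 0.01834) * 1000
Stretch = 106.1 mm


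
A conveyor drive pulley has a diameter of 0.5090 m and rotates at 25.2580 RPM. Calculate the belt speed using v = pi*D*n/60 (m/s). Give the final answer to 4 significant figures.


v = pi * 0.5090 * 25.2580 / 60
v = 0.6732 m/s


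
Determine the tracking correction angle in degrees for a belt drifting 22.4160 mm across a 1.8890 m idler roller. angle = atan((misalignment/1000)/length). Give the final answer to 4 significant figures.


misalign_m = 22.4160 / 1000 = 0.022416 m
angle = atan(0.022416 / 1.8890)
angle = 0.6799 deg


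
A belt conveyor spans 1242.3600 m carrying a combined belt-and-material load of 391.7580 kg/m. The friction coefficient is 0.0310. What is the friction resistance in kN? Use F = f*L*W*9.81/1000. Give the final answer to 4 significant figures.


F = 0.0310 * 1242.3600 * 391.7580 * 9.81 / 1000
F = 148.0 kN


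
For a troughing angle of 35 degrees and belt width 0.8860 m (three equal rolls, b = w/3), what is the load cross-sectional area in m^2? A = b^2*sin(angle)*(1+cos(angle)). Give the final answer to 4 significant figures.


b = 0.8860/3 = 0.295333 m
A = 0.295333^2 * sin(35 deg) * (1 + cos(35 deg))
A = 0.09101 m^2


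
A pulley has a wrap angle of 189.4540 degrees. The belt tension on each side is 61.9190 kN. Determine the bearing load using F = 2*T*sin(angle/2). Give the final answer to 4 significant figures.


F = 2 * 61.9190 * sin(189.4540/2 deg)
F = 123.4 kN


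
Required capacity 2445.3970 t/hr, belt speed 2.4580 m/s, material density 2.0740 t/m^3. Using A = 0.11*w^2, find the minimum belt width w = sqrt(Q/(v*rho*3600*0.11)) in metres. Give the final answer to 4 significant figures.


A_req = 2445.3970 / (2.4580 * 2.0740 * 3600) = 0.133247 m^2
w = sqrt(0.133247 / 0.11)
w = 1.101 m


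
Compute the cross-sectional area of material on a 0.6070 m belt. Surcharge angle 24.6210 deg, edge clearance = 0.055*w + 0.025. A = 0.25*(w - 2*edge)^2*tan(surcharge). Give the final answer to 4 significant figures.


edge = 0.055*0.6070 + 0.025 = 0.058385 m
ew = 0.6070 - 2*0.058385 = 0.49023 m
A = 0.25 * 0.49023^2 * tan(24.6210 deg)
A = 0.02753 m^2


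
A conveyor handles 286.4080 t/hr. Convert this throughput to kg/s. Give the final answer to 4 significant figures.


m_dot = 286.4080 * 1000 / 3600
m_dot = 79.56 kg/s


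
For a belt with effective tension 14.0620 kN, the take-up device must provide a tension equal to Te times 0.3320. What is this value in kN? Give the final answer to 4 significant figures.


T_tu = 14.0620 * 0.3320
T_tu = 4.669 kN


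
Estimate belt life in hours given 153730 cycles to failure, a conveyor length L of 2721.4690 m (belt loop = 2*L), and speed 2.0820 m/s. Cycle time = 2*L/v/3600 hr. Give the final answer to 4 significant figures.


cycle_time = 2 * 2721.4690 / 2.0820 / 3600 = 0.72619 hr
life = 153730 * 0.72619 = 111600 hours


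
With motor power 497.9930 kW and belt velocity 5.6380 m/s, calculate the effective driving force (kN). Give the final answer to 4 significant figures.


Te = P / v = 497.9930 / 5.6380
Te = 88.33 kN


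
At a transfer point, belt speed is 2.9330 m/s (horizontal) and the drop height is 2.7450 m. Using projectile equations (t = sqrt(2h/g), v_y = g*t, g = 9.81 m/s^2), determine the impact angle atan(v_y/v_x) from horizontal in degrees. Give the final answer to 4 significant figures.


t = sqrt(2*2.7450/9.81) = 0.748086 s
v_y = 9.81 * 0.748086 = 7.33872 m/s
angle = atan(7.33872 / 2.9330) = 68.22 deg


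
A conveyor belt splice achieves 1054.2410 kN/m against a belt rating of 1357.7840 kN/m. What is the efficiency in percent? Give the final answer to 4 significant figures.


Eff = 1054.2410 / 1357.7840 * 100
Eff = 77.64 %


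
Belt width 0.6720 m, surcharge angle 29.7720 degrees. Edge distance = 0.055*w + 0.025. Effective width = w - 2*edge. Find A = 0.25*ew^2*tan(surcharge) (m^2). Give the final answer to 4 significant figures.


edge = 0.055*0.6720 + 0.025 = 0.06196 m
ew = 0.6720 - 2*0.06196 = 0.54808 m
A = 0.25 * 0.54808^2 * tan(29.7720 deg)
A = 0.04296 m^2


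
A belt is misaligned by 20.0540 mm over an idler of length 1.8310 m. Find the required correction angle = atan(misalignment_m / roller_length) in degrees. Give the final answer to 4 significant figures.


misalign_m = 20.0540 / 1000 = 0.020054 m
angle = atan(0.020054 / 1.8310)
angle = 0.6275 deg


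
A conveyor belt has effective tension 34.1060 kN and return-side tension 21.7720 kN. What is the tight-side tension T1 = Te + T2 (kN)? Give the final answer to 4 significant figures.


T1 = Te + T2 = 34.1060 + 21.7720
T1 = 55.88 kN


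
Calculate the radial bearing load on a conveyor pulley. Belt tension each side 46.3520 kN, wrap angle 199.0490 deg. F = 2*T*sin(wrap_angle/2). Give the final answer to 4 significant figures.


F = 2 * 46.3520 * sin(199.0490/2 deg)
F = 91.43 kN


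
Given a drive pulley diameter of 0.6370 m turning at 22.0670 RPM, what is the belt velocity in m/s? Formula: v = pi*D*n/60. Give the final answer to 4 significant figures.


v = pi * 0.6370 * 22.0670 / 60
v = 0.7360 m/s


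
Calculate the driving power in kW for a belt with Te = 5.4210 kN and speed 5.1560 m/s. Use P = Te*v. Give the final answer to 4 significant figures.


P = Te * v = 5.4210 * 5.1560
P = 27.95 kW


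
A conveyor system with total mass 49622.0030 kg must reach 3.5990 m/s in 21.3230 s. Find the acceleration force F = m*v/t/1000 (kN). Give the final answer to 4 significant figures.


F = 49622.0030 * 3.5990 / 21.3230 / 1000
F = 8.375 kN


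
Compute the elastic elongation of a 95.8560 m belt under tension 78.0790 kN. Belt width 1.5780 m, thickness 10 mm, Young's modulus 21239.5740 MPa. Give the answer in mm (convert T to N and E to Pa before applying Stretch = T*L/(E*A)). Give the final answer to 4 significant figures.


A = 1.5780 * 0.01 = 0.01578 m^2
Stretch = 78.0790*1000 * 95.8560 / (21239.5740e6 * 0.01578) * 1000
Stretch = 22.33 mm


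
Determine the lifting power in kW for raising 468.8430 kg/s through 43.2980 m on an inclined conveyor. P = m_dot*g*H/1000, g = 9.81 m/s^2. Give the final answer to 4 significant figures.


P = 468.8430 * 9.81 * 43.2980 / 1000
P = 199.1 kW


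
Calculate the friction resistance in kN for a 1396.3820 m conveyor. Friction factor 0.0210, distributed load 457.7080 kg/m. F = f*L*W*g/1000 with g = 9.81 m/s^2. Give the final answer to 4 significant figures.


F = 0.0210 * 1396.3820 * 457.7080 * 9.81 / 1000
F = 131.7 kN


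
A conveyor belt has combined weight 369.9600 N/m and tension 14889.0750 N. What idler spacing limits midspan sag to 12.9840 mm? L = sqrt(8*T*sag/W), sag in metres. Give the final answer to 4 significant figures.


sag = 12.9840/1000 = 0.012984 m
L = sqrt(8 * 14889.0750 * 0.012984 / 369.9600)
L = 2.045 m


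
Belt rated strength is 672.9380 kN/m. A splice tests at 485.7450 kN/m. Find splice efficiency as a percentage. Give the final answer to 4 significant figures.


Eff = 485.7450 / 672.9380 * 100
Eff = 72.18 %


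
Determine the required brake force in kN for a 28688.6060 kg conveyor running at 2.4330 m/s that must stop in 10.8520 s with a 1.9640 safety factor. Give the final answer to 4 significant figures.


F = 28688.6060 * 2.4330 / 10.8520 * 1.9640 / 1000
F = 12.63 kN


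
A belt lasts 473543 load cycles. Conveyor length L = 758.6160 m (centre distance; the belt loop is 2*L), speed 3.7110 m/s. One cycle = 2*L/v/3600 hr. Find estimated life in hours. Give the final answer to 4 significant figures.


cycle_time = 2 * 758.6160 / 3.7110 / 3600 = 0.113569 hr
life = 473543 * 0.113569 = 53780 hours


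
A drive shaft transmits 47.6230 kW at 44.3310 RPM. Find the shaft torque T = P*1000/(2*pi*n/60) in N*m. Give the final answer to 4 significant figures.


omega = 2*pi*44.3310/60 = 4.64233 rad/s
T = 47.6230*1000 / 4.64233
T = 10260 N*m


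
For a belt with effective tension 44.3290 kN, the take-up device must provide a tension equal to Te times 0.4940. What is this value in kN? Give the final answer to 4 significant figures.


T_tu = 44.3290 * 0.4940
T_tu = 21.90 kN


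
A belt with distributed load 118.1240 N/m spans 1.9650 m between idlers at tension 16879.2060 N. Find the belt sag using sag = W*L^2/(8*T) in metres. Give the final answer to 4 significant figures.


sag = 118.1240 * 1.9650^2 / (8 * 16879.2060)
sag = 0.003378 m


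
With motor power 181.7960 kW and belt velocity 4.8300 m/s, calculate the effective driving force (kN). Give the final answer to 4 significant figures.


Te = P / v = 181.7960 / 4.8300
Te = 37.64 kN


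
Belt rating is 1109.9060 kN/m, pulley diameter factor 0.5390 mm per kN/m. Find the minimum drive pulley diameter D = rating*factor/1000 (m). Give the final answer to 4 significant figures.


D = 1109.9060 * 0.5390 / 1000
D = 0.5982 m


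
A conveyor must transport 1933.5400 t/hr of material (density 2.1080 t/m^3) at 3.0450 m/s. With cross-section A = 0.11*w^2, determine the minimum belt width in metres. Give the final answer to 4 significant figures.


A_req = 1933.5400 / (3.0450 * 2.1080 * 3600) = 0.0836744 m^2
w = sqrt(0.0836744 / 0.11)
w = 0.8722 m


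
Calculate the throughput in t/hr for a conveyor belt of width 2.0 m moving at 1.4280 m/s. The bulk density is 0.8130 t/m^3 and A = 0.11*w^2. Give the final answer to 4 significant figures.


A = 0.11 * 2.0^2 = 0.44 m^2
C = 0.44 * 1.4280 * 0.8130 * 3600
C = 1839 t/hr


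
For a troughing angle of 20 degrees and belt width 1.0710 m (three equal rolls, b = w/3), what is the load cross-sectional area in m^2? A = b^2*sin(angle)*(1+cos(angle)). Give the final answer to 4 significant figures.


b = 1.0710/3 = 0.357 m
A = 0.357^2 * sin(20 deg) * (1 + cos(20 deg))
A = 0.08455 m^2


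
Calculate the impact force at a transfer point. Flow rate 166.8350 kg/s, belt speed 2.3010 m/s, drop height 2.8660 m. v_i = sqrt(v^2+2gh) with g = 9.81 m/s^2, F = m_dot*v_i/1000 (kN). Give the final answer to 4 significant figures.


v_i = sqrt(2.3010^2 + 2*9.81*2.8660) = 7.84382 m/s
F = 166.8350 * 7.84382 / 1000
F = 1.309 kN


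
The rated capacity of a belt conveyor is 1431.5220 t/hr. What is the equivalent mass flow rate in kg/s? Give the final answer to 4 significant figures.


m_dot = 1431.5220 * 1000 / 3600
m_dot = 397.6 kg/s


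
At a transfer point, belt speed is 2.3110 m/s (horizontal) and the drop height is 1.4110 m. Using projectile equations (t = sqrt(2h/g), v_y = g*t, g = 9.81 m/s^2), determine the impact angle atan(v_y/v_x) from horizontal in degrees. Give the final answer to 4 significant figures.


t = sqrt(2*1.4110/9.81) = 0.536345 s
v_y = 9.81 * 0.536345 = 5.26154 m/s
angle = atan(5.26154 / 2.3110) = 66.29 deg


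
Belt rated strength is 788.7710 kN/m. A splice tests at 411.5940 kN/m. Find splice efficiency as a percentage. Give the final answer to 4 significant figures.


Eff = 411.5940 / 788.7710 * 100
Eff = 52.18 %


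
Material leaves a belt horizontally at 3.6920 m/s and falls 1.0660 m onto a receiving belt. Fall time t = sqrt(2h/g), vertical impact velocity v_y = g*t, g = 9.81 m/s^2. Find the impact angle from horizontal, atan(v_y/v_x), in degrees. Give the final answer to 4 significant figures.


t = sqrt(2*1.0660/9.81) = 0.466186 s
v_y = 9.81 * 0.466186 = 4.57328 m/s
angle = atan(4.57328 / 3.6920) = 51.09 deg


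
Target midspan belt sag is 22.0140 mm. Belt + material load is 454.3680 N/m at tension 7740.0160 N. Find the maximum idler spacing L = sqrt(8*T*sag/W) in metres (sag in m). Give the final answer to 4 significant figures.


sag = 22.0140/1000 = 0.022014 m
L = sqrt(8 * 7740.0160 * 0.022014 / 454.3680)
L = 1.732 m


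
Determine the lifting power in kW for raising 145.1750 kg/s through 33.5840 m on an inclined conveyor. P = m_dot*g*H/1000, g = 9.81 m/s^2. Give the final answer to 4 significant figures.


P = 145.1750 * 9.81 * 33.5840 / 1000
P = 47.83 kW


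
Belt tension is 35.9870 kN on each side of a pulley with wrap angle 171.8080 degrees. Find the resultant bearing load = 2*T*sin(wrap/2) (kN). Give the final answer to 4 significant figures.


F = 2 * 35.9870 * sin(171.8080/2 deg)
F = 71.79 kN


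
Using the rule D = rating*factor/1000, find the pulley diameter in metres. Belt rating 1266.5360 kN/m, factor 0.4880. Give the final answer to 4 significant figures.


D = 1266.5360 * 0.4880 / 1000
D = 0.6181 m


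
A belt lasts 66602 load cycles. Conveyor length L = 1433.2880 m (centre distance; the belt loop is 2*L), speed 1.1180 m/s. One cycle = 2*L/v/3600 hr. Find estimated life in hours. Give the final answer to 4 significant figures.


cycle_time = 2 * 1433.2880 / 1.1180 / 3600 = 0.712228 hr
life = 66602 * 0.712228 = 47440 hours


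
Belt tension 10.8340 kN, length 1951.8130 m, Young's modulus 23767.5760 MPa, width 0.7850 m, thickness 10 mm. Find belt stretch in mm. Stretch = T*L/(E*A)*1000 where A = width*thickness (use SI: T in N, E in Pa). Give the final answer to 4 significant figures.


A = 0.7850 * 0.01 = 0.00785 m^2
Stretch = 10.8340*1000 * 1951.8130 / (23767.5760e6 * 0.00785) * 1000
Stretch = 113.3 mm


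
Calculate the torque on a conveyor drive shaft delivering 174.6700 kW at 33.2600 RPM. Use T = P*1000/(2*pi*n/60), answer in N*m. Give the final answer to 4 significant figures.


omega = 2*pi*33.2600/60 = 3.48298 rad/s
T = 174.6700*1000 / 3.48298
T = 50150 N*m


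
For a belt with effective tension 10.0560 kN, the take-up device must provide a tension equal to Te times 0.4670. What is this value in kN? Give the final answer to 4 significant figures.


T_tu = 10.0560 * 0.4670
T_tu = 4.696 kN


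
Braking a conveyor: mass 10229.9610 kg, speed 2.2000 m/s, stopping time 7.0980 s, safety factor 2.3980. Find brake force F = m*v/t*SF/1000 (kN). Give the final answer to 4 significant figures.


F = 10229.9610 * 2.2000 / 7.0980 * 2.3980 / 1000
F = 7.603 kN


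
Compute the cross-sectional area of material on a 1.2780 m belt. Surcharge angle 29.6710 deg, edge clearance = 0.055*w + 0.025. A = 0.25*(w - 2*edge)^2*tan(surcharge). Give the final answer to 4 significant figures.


edge = 0.055*1.2780 + 0.025 = 0.09529 m
ew = 1.2780 - 2*0.09529 = 1.08742 m
A = 0.25 * 1.08742^2 * tan(29.6710 deg)
A = 0.1684 m^2


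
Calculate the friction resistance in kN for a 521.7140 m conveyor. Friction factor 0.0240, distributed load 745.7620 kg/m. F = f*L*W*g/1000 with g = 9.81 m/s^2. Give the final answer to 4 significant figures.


F = 0.0240 * 521.7140 * 745.7620 * 9.81 / 1000
F = 91.60 kN


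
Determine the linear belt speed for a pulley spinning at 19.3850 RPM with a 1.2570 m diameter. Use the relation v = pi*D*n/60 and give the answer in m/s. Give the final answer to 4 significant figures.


v = pi * 1.2570 * 19.3850 / 60
v = 1.276 m/s


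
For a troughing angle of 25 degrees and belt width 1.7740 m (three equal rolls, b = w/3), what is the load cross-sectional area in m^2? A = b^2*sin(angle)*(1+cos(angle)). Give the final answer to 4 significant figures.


b = 1.7740/3 = 0.591333 m
A = 0.591333^2 * sin(25 deg) * (1 + cos(25 deg))
A = 0.2817 m^2


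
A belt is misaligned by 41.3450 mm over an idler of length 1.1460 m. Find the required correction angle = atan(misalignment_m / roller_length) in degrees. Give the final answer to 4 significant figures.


misalign_m = 41.3450 / 1000 = 0.041345 m
angle = atan(0.041345 / 1.1460)
angle = 2.066 deg


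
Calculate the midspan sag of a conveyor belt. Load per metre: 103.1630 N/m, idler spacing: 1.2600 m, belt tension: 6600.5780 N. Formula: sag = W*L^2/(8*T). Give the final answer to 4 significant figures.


sag = 103.1630 * 1.2600^2 / (8 * 6600.5780)
sag = 0.003102 m


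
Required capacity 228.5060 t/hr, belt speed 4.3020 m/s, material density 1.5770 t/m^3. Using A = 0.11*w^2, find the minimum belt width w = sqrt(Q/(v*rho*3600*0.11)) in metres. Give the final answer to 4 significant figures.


A_req = 228.5060 / (4.3020 * 1.5770 * 3600) = 0.00935606 m^2
w = sqrt(0.00935606 / 0.11)
w = 0.2916 m


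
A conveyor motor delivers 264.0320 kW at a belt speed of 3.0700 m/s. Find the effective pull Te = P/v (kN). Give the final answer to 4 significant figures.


Te = P / v = 264.0320 / 3.0700
Te = 86.00 kN


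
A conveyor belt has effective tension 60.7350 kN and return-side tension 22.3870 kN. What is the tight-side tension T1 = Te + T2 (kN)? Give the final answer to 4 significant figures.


T1 = Te + T2 = 60.7350 + 22.3870
T1 = 83.12 kN


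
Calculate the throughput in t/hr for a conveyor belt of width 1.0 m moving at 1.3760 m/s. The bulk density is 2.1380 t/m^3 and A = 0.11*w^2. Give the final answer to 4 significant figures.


A = 0.11 * 1.0^2 = 0.11 m^2
C = 0.11 * 1.3760 * 2.1380 * 3600
C = 1165 t/hr


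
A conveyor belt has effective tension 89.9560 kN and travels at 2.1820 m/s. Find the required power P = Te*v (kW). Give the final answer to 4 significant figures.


P = Te * v = 89.9560 * 2.1820
P = 196.3 kW


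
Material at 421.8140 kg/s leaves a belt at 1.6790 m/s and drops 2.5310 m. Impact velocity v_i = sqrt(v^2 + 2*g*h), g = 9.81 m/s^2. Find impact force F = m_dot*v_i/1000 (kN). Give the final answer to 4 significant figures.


v_i = sqrt(1.6790^2 + 2*9.81*2.5310) = 7.24412 m/s
F = 421.8140 * 7.24412 / 1000
F = 3.056 kN


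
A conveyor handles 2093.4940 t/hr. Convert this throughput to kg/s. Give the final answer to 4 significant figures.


m_dot = 2093.4940 * 1000 / 3600
m_dot = 581.5 kg/s


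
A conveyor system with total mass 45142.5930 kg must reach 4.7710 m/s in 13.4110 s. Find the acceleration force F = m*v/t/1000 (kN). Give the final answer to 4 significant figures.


F = 45142.5930 * 4.7710 / 13.4110 / 1000
F = 16.06 kN


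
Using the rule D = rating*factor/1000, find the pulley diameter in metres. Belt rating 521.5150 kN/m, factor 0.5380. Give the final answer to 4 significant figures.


D = 521.5150 * 0.5380 / 1000
D = 0.2806 m


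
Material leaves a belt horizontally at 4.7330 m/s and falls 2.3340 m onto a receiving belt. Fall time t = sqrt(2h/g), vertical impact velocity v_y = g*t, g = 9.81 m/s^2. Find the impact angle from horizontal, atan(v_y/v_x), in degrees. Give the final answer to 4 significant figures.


t = sqrt(2*2.3340/9.81) = 0.689812 s
v_y = 9.81 * 0.689812 = 6.76706 m/s
angle = atan(6.76706 / 4.7330) = 55.03 deg


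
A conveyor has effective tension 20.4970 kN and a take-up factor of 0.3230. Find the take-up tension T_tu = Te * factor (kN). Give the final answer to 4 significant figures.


T_tu = 20.4970 * 0.3230
T_tu = 6.621 kN


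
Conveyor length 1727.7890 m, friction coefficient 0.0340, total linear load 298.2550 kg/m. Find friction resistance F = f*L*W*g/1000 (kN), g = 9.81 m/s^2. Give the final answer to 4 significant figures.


F = 0.0340 * 1727.7890 * 298.2550 * 9.81 / 1000
F = 171.9 kN


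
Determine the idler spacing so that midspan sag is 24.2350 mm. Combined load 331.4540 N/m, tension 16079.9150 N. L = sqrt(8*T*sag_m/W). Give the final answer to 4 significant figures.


sag = 24.2350/1000 = 0.024235 m
L = sqrt(8 * 16079.9150 * 0.024235 / 331.4540)
L = 3.067 m


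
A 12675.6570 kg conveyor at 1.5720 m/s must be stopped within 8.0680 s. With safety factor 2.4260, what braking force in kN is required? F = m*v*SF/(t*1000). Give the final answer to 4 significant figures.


F = 12675.6570 * 1.5720 / 8.0680 * 2.4260 / 1000
F = 5.992 kN


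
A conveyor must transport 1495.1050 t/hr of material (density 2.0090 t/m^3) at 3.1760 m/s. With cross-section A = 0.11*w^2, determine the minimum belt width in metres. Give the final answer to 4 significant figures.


A_req = 1495.1050 / (3.1760 * 2.0090 * 3600) = 0.0650892 m^2
w = sqrt(0.0650892 / 0.11)
w = 0.7692 m


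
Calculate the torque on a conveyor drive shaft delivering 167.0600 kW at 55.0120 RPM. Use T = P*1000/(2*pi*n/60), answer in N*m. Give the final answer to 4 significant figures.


omega = 2*pi*55.0120/60 = 5.76084 rad/s
T = 167.0600*1000 / 5.76084
T = 29000 N*m


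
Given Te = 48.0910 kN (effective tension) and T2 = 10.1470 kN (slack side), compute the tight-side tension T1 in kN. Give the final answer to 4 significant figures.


T1 = Te + T2 = 48.0910 + 10.1470
T1 = 58.24 kN


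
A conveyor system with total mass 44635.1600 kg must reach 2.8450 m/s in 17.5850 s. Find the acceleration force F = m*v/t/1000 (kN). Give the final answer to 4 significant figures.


F = 44635.1600 * 2.8450 / 17.5850 / 1000
F = 7.221 kN


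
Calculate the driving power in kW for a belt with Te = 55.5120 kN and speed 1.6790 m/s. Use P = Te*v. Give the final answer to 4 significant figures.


P = Te * v = 55.5120 * 1.6790
P = 93.20 kW


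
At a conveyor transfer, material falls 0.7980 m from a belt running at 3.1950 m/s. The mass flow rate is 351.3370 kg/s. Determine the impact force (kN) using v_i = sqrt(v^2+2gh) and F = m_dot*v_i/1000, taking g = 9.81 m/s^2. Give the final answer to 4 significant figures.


v_i = sqrt(3.1950^2 + 2*9.81*0.7980) = 5.08574 m/s
F = 351.3370 * 5.08574 / 1000
F = 1.787 kN


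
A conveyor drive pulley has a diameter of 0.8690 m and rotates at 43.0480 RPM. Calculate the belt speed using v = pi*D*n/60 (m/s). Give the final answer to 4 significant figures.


v = pi * 0.8690 * 43.0480 / 60
v = 1.959 m/s


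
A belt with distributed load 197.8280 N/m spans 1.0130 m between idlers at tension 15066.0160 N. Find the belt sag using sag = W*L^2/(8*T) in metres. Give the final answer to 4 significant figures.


sag = 197.8280 * 1.0130^2 / (8 * 15066.0160)
sag = 0.001684 m


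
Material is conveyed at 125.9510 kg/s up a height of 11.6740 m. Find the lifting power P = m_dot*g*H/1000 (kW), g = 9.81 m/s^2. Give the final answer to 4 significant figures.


P = 125.9510 * 9.81 * 11.6740 / 1000
P = 14.42 kW


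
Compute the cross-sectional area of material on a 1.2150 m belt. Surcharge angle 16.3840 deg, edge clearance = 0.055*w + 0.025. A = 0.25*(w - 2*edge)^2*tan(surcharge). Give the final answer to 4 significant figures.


edge = 0.055*1.2150 + 0.025 = 0.091825 m
ew = 1.2150 - 2*0.091825 = 1.03135 m
A = 0.25 * 1.03135^2 * tan(16.3840 deg)
A = 0.07818 m^2


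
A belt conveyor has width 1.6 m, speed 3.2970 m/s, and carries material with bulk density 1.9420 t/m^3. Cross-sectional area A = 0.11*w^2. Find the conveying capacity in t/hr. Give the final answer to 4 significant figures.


A = 0.11 * 1.6^2 = 0.2816 m^2
C = 0.2816 * 3.2970 * 1.9420 * 3600
C = 6491 t/hr


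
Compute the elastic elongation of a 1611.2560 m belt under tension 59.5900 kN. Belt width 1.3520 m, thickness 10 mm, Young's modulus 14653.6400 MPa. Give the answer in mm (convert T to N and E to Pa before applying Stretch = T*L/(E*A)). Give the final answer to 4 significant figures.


A = 1.3520 * 0.01 = 0.01352 m^2
Stretch = 59.5900*1000 * 1611.2560 / (14653.6400e6 * 0.01352) * 1000
Stretch = 484.6 mm


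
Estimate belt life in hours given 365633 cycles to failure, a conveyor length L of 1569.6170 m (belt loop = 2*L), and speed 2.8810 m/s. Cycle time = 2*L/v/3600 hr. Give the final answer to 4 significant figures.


cycle_time = 2 * 1569.6170 / 2.8810 / 3600 = 0.302676 hr
life = 365633 * 0.302676 = 110700 hours


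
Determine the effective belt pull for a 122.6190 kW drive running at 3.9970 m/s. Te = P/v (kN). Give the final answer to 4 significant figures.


Te = P / v = 122.6190 / 3.9970
Te = 30.68 kN


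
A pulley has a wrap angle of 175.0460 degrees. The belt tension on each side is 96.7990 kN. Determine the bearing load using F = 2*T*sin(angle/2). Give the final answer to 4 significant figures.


F = 2 * 96.7990 * sin(175.0460/2 deg)
F = 193.4 kN


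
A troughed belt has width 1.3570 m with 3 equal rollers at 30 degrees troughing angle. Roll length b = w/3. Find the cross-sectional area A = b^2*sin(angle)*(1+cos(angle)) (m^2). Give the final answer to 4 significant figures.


b = 1.3570/3 = 0.452333 m
A = 0.452333^2 * sin(30 deg) * (1 + cos(30 deg))
A = 0.1909 m^2


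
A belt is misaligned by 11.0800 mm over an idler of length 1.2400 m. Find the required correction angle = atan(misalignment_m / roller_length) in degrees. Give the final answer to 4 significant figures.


misalign_m = 11.0800 / 1000 = 0.011080 m
angle = atan(0.011080 / 1.2400)
angle = 0.5120 deg


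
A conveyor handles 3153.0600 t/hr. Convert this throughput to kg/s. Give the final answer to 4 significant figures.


m_dot = 3153.0600 * 1000 / 3600
m_dot = 875.9 kg/s


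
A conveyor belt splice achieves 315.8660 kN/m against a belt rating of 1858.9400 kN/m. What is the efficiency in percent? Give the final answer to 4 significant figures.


Eff = 315.8660 / 1858.9400 * 100
Eff = 16.99 %


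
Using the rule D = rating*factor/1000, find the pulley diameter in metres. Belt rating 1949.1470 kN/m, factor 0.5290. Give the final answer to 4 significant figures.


D = 1949.1470 * 0.5290 / 1000
D = 1.031 m


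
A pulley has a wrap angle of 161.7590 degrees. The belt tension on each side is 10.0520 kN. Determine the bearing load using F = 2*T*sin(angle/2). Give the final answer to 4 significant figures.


F = 2 * 10.0520 * sin(161.7590/2 deg)
F = 19.85 kN


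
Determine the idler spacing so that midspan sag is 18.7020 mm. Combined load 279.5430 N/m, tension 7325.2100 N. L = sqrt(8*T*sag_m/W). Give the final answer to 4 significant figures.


sag = 18.7020/1000 = 0.018702 m
L = sqrt(8 * 7325.2100 * 0.018702 / 279.5430)
L = 1.980 m


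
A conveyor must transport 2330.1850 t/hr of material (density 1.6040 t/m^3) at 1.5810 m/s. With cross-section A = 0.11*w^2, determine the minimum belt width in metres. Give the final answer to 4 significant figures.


A_req = 2330.1850 / (1.5810 * 1.6040 * 3600) = 0.255242 m^2
w = sqrt(0.255242 / 0.11)
w = 1.523 m


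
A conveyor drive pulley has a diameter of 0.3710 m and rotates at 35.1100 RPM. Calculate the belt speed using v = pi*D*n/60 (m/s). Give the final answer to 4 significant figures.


v = pi * 0.3710 * 35.1100 / 60
v = 0.6820 m/s


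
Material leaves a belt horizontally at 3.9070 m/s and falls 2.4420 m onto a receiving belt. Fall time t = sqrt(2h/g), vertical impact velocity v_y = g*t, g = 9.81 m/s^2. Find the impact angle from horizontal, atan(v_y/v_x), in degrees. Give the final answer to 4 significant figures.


t = sqrt(2*2.4420/9.81) = 0.705591 s
v_y = 9.81 * 0.705591 = 6.92185 m/s
angle = atan(6.92185 / 3.9070) = 60.56 deg


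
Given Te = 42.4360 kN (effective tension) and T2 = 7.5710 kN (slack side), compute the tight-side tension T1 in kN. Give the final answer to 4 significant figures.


T1 = Te + T2 = 42.4360 + 7.5710
T1 = 50.01 kN


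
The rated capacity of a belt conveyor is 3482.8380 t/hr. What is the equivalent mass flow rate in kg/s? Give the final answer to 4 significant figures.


m_dot = 3482.8380 * 1000 / 3600
m_dot = 967.5 kg/s


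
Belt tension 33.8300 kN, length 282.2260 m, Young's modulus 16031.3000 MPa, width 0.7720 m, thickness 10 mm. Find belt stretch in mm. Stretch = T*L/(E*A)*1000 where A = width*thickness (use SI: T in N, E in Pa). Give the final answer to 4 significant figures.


A = 0.7720 * 0.01 = 0.00772 m^2
Stretch = 33.8300*1000 * 282.2260 / (16031.3000e6 * 0.00772) * 1000
Stretch = 77.15 mm


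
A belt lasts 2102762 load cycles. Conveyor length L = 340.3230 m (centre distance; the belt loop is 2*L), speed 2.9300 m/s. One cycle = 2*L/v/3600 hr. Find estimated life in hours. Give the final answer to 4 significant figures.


cycle_time = 2 * 340.3230 / 2.9300 / 3600 = 0.0645284 hr
life = 2102762 * 0.0645284 = 135700 hours


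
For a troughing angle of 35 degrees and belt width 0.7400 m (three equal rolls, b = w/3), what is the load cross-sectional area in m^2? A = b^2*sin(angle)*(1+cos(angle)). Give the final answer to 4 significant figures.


b = 0.7400/3 = 0.246667 m
A = 0.246667^2 * sin(35 deg) * (1 + cos(35 deg))
A = 0.06349 m^2


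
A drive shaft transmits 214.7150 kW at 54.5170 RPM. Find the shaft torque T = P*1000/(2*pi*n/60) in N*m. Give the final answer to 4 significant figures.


omega = 2*pi*54.5170/60 = 5.70901 rad/s
T = 214.7150*1000 / 5.70901
T = 37610 N*m


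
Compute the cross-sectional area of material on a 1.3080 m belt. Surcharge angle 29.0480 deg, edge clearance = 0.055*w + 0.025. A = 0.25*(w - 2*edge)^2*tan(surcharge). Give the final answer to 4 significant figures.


edge = 0.055*1.3080 + 0.025 = 0.09694 m
ew = 1.3080 - 2*0.09694 = 1.11412 m
A = 0.25 * 1.11412^2 * tan(29.0480 deg)
A = 0.1724 m^2


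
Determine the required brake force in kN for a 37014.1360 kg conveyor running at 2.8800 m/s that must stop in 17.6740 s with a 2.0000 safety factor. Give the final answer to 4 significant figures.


F = 37014.1360 * 2.8800 / 17.6740 * 2.0000 / 1000
F = 12.06 kN


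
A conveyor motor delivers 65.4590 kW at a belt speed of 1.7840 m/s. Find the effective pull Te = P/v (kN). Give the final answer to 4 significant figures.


Te = P / v = 65.4590 / 1.7840
Te = 36.69 kN


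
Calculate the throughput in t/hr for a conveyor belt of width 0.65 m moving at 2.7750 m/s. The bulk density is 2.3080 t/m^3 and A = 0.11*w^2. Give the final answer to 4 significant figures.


A = 0.11 * 0.65^2 = 0.046475 m^2
C = 0.046475 * 2.7750 * 2.3080 * 3600
C = 1072 t/hr


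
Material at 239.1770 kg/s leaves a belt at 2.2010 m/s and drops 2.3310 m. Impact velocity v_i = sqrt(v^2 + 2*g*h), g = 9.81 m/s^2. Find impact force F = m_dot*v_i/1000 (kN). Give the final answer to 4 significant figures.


v_i = sqrt(2.2010^2 + 2*9.81*2.3310) = 7.11186 m/s
F = 239.1770 * 7.11186 / 1000
F = 1.701 kN


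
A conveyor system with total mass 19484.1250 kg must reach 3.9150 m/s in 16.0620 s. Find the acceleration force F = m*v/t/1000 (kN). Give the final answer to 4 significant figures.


F = 19484.1250 * 3.9150 / 16.0620 / 1000
F = 4.749 kN


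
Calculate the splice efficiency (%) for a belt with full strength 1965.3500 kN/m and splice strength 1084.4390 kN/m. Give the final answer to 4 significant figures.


Eff = 1084.4390 / 1965.3500 * 100
Eff = 55.18 %


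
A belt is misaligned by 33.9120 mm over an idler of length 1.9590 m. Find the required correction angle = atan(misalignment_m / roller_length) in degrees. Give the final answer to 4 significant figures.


misalign_m = 33.9120 / 1000 = 0.033912 m
angle = atan(0.033912 / 1.9590)
angle = 0.9917 deg


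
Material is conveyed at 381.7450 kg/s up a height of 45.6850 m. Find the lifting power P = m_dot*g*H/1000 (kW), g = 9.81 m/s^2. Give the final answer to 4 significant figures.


P = 381.7450 * 9.81 * 45.6850 / 1000
P = 171.1 kW


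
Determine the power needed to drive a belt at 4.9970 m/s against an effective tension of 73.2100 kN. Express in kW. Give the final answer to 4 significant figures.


P = Te * v = 73.2100 * 4.9970
P = 365.8 kW


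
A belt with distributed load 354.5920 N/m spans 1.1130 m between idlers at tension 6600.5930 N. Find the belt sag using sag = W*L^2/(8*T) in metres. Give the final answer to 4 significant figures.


sag = 354.5920 * 1.1130^2 / (8 * 6600.5930)
sag = 0.008319 m


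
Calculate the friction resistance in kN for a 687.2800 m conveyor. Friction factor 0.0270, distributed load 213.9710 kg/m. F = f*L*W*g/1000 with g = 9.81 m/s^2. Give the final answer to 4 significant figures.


F = 0.0270 * 687.2800 * 213.9710 * 9.81 / 1000
F = 38.95 kN


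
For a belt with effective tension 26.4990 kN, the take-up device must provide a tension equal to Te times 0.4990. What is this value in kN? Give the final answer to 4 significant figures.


T_tu = 26.4990 * 0.4990
T_tu = 13.22 kN


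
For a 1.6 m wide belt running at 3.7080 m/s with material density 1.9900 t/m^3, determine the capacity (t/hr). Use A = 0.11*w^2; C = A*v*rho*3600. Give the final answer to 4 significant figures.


A = 0.11 * 1.6^2 = 0.2816 m^2
C = 0.2816 * 3.7080 * 1.9900 * 3600
C = 7480 t/hr


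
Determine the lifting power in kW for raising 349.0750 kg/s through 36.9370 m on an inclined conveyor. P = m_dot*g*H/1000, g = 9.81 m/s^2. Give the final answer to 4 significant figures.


P = 349.0750 * 9.81 * 36.9370 / 1000
P = 126.5 kW


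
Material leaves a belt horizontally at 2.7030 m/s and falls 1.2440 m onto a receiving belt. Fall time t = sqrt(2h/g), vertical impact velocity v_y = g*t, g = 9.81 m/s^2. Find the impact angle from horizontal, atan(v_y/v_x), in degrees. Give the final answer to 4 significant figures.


t = sqrt(2*1.2440/9.81) = 0.503606 s
v_y = 9.81 * 0.503606 = 4.94037 m/s
angle = atan(4.94037 / 2.7030) = 61.32 deg


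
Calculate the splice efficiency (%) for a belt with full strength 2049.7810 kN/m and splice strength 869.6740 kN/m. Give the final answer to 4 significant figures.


Eff = 869.6740 / 2049.7810 * 100
Eff = 42.43 %


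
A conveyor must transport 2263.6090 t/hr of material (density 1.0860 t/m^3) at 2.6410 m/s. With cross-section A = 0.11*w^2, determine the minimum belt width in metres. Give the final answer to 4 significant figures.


A_req = 2263.6090 / (2.6410 * 1.0860 * 3600) = 0.21923 m^2
w = sqrt(0.21923 / 0.11)
w = 1.412 m


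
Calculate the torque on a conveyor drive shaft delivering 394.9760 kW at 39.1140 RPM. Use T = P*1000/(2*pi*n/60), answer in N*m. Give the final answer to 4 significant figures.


omega = 2*pi*39.1140/60 = 4.09601 rad/s
T = 394.9760*1000 / 4.09601
T = 96430 N*m


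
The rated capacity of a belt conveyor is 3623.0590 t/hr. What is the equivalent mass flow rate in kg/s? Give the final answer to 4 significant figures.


m_dot = 3623.0590 * 1000 / 3600
m_dot = 1006 kg/s


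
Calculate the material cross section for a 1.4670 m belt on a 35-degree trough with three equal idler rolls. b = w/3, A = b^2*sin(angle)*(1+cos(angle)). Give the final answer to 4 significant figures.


b = 1.4670/3 = 0.489 m
A = 0.489^2 * sin(35 deg) * (1 + cos(35 deg))
A = 0.2495 m^2


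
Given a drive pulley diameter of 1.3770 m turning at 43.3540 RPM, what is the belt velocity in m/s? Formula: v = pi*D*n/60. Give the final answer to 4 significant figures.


v = pi * 1.3770 * 43.3540 / 60
v = 3.126 m/s


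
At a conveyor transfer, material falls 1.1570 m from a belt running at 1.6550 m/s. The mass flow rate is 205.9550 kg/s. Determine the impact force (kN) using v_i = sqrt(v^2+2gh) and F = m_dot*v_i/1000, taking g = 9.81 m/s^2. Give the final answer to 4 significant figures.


v_i = sqrt(1.6550^2 + 2*9.81*1.1570) = 5.04375 m/s
F = 205.9550 * 5.04375 / 1000
F = 1.039 kN


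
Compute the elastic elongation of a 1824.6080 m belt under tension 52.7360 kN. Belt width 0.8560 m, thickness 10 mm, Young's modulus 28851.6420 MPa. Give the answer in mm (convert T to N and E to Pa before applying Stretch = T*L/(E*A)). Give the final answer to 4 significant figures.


A = 0.8560 * 0.01 = 0.00856 m^2
Stretch = 52.7360*1000 * 1824.6080 / (28851.6420e6 * 0.00856) * 1000
Stretch = 389.6 mm


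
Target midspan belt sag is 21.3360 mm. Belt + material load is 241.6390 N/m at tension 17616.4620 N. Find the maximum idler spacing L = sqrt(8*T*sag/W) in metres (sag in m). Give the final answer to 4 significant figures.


sag = 21.3360/1000 = 0.021336 m
L = sqrt(8 * 17616.4620 * 0.021336 / 241.6390)
L = 3.528 m


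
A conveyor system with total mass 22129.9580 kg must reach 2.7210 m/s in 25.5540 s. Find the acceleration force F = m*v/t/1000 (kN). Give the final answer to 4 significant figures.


F = 22129.9580 * 2.7210 / 25.5540 / 1000
F = 2.356 kN


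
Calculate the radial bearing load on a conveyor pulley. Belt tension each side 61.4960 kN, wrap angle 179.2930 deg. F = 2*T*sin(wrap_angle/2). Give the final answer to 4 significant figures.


F = 2 * 61.4960 * sin(179.2930/2 deg)
F = 123.0 kN


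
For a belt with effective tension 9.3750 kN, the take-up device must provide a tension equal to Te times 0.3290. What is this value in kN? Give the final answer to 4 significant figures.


T_tu = 9.3750 * 0.3290
T_tu = 3.084 kN


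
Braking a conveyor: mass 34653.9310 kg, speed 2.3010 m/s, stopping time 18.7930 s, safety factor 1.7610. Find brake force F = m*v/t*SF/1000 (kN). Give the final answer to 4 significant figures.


F = 34653.9310 * 2.3010 / 18.7930 * 1.7610 / 1000
F = 7.472 kN


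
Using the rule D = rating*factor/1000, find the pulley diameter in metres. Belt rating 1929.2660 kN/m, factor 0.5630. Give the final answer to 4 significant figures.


D = 1929.2660 * 0.5630 / 1000
D = 1.086 m
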